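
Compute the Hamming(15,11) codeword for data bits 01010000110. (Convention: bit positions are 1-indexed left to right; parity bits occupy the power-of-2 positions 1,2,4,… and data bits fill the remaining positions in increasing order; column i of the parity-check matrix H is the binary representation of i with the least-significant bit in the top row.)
Codeword c = d · G (mod 2), d = 01010000110:
  c[0] = d·G[:,0] = (01010000110)·(11011010101) mod 2 = 0+1+0+1+0+0+0+0+1+0+0 mod 2 = 1
  c[1] = d·G[:,1] = (01010000110)·(10110110011) mod 2 = 0+0+0+1+0+0+0+0+0+1+0 mod 2 = 0
  c[2] = d·G[:,2] = (01010000110)·(10000000000) mod 2 = 0+0+0+0+0+0+0+0+0+0+0 mod 2 = 0
  c[3] = d·G[:,3] = (01010000110)·(01110001111) mod 2 = 0+1+0+1+0+0+0+0+1+1+0 mod 2 = 0
  c[4] = d·G[:,4] = (01010000110)·(01000000000) mod 2 = 0+1+0+0+0+0+0+0+0+0+0 mod 2 = 1
  c[5] = d·G[:,5] = (01010000110)·(00100000000) mod 2 = 0+0+0+0+0+0+0+0+0+0+0 mod 2 = 0
  c[6] = d·G[:,6] = (01010000110)·(00010000000) mod 2 = 0+0+0+1+0+0+0+0+0+0+0 mod 2 = 1
  c[7] = d·G[:,7] = (01010000110)·(00001111111) mod 2 = 0+0+0+0+0+0+0+0+1+1+0 mod 2 = 0
  c[8] = d·G[:,8] = (01010000110)·(00001000000) mod 2 = 0+0+0+0+0+0+0+0+0+0+0 mod 2 = 0
  c[9] = d·G[:,9] = (01010000110)·(00000100000) mod 2 = 0+0+0+0+0+0+0+0+0+0+0 mod 2 = 0
  c[10] = d·G[:,10] = (01010000110)·(00000010000) mod 2 = 0+0+0+0+0+0+0+0+0+0+0 mod 2 = 0
  c[11] = d·G[:,11] = (01010000110)·(00000001000) mod 2 = 0+0+0+0+0+0+0+0+0+0+0 mod 2 = 0
  c[12] = d·G[:,12] = (01010000110)·(00000000100) mod 2 = 0+0+0+0+0+0+0+0+1+0+0 mod 2 = 1
  c[13] = d·G[:,13] = (01010000110)·(00000000010) mod 2 = 0+0+0+0+0+0+0+0+0+1+0 mod 2 = 1
  c[14] = d·G[:,14] = (01010000110)·(00000000001) mod 2 = 0+0+0+0+0+0+0+0+0+0+0 mod 2 = 0
Codeword = 100010100000110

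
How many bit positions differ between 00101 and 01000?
XOR = 01101, count of 1s = 3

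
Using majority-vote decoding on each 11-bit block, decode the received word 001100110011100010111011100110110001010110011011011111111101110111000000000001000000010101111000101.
Split into 11-bit blocks and majority-vote each:
  block 1 = 00110011001: 5 ones, 6 zeros → 0
  block 2 = 11000101110: 6 ones, 5 zeros → 1
  block 3 = 11100110110: 7 ones, 4 zeros → 1
  block 4 = 00101011001: 5 ones, 6 zeros → 0
  block 5 = 10110111111: 9 ones, 2 zeros → 1
  block 6 = 11101110111: 9 ones, 2 zeros → 1
  block 7 = 00000000000: 0 ones, 11 zeros → 0
  block 8 = 10000000101: 3 ones, 8 zeros → 0
  block 9 = 01111000101: 6 ones, 5 zeros → 1
Decoded = 011011001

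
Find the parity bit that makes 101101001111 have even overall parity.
Sum of data bits: 1+0+1+1+0+1+0+0+1+1+1+1 = 8.
8 mod 2 = 0, so parity bit = 0.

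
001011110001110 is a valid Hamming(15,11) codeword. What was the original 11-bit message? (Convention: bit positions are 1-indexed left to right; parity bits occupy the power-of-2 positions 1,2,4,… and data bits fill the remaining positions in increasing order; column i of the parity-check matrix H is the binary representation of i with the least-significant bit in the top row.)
Parity bits occupy power-of-2 positions; data bits are at positions {3,5,6,7,9,10,11,12,13,14,15} (1-indexed).
Extract: c[3]=1 c[5]=1 c[6]=1 c[7]=1 c[9]=0 c[10]=0 c[11]=0 c[12]=1 c[13]=1 c[14]=1 c[15]=0
Data = 11110001110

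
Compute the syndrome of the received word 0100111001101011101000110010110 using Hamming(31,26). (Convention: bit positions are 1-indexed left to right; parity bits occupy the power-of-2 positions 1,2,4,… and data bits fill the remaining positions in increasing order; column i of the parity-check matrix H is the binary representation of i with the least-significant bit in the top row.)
Syndrome s = H · r^T (mod 2), r = 0100111001101011101000110010110:
  s[0] = (1010101010101010101010101010101)·(0100111001101011101000110010110) mod 2 = 0+0+0+0+1+0+1+0+0+0+1+0+1+0+1+0+1+0+1+0+0+0+1+0+0+0+1+0+1+0+0 mod 2 = 0
  s[1] = (0110011001100110011001100110011)·(0100111001101011101000110010110) mod 2 = 0+1+0+0+0+1+1+0+0+1+1+0+0+0+1+0+0+0+1+0+0+0+1+0+0+0+1+0+0+1+0 mod 2 = 0
  s[2] = (0001111000011110000111100001111)·(0100111001101011101000110010110) mod 2 = 0+0+0+0+1+1+1+0+0+0+0+0+1+0+1+0+0+0+0+0+0+0+1+0+0+0+0+0+1+1+0 mod 2 = 0
  s[3] = (0000000111111110000000011111111)·(0100111001101011101000110010110) mod 2 = 0+0+0+0+0+0+0+0+0+1+1+0+1+0+1+0+0+0+0+0+0+0+0+1+0+0+1+0+1+1+0 mod 2 = 0
  s[4] = (0000000000000001111111111111111)·(0100111001101011101000110010110) mod 2 = 0+0+0+0+0+0+0+0+0+0+0+0+0+0+0+1+1+0+1+0+0+0+1+1+0+0+1+0+1+1+0 mod 2 = 0
Syndrome = 00000
s = 0: no error detected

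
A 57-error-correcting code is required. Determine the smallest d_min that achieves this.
Correcting t errors requires d_min ≥ 2t + 1 = 2·57 + 1 = 115.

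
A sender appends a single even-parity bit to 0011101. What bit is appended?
Sum of data bits: 0+0+1+1+1+0+1 = 4.
4 mod 2 = 0, so parity bit = 0.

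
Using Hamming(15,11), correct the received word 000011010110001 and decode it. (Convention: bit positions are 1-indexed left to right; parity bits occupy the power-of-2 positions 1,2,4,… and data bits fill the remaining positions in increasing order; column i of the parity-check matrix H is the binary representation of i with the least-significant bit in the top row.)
Syndrome s = H · r^T (mod 2), r = 000011010110001:
  s[0] = (101010101010101)·(000011010110001) mod 2 = 0+0+0+0+1+0+0+0+0+0+1+0+0+0+1 mod 2 = 1
  s[1] = (011001100110011)·(000011010110001) mod 2 = 0+0+0+0+0+1+0+0+0+1+1+0+0+0+1 mod 2 = 0
  s[2] = (000111100001111)·(000011010110001) mod 2 = 0+0+0+0+1+1+0+0+0+0+0+0+0+0+1 mod 2 = 1
  s[3] = (000000011111111)·(000011010110001) mod 2 = 0+0+0+0+0+0+0+1+0+1+1+0+0+0+1 mod 2 = 0
Syndrome = 1010
Column 5 of H equals this syndrome → error at bit 5 (1-indexed).
Flip bit 5: 000011010110001 → 000001010110001
Extract data bits at positions {3,5,6,7,9,10,11,12,13,14,15}: 00100110001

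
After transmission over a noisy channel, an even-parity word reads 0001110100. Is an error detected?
Sum of received bits: 0+0+0+1+1+1+0+1+0+0 = 4; 4 mod 2 = 0. Result is 0 → no error detected.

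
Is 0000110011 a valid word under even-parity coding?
Sum of all bits: 0+0+0+0+1+1+0+0+1+1 = 4; 4 mod 2 = 0. Result is 0 → valid parity.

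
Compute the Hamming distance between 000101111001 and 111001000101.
XOR = 111100111100, count of 1s = 8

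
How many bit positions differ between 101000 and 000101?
XOR = 101101, count of 1s = 4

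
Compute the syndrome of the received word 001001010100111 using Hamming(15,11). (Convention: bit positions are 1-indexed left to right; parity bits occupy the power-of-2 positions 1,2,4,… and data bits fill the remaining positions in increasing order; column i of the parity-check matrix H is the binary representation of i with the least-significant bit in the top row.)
Syndrome s = H · r^T (mod 2), r = 001001010100111:
  s[0] = (101010101010101)·(001001010100111) mod 2 = 0+0+1+0+0+0+0+0+0+0+0+0+1+0+1 mod 2 = 1
  s[1] = (011001100110011)·(001001010100111) mod 2 = 0+0+1+0+0+1+0+0+0+1+0+0+0+1+1 mod 2 = 1
  s[2] = (000111100001111)·(001001010100111) mod 2 = 0+0+0+0+0+1+0+0+0+0+0+0+1+1+1 mod 2 = 0
  s[3] = (000000011111111)·(001001010100111) mod 2 = 0+0+0+0+0+0+0+1+0+1+0+0+1+1+1 mod 2 = 1
Syndrome = 1101
Non-zero syndrome: error at position 11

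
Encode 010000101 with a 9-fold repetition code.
Repeat each bit 9× and concatenate:
0→000000000  1→111111111  0→000000000  0→000000000  0→000000000  0→000000000  1→111111111  0→000000000  1→111111111
Codeword = 000000000111111111000000000000000000000000000000000000111111111000000000111111111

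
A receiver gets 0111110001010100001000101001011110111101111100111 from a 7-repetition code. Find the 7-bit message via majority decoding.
Split into 7-bit blocks and majority-vote each:
  block 1 = 0111110: 5 ones, 2 zeros → 1
  block 2 = 0010101: 3 ones, 4 zeros → 0
  block 3 = 0000100: 1 ones, 6 zeros → 0
  block 4 = 0101001: 3 ones, 4 zeros → 0
  block 5 = 0111101: 5 ones, 2 zeros → 1
  block 6 = 1110111: 6 ones, 1 zeros → 1
  block 7 = 1100111: 5 ones, 2 zeros → 1
Decoded = 1000111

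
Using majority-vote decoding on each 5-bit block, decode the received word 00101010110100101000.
Split into 5-bit blocks and majority-vote each:
  block 1 = 00101: 2 ones, 3 zeros → 0
  block 2 = 01011: 3 ones, 2 zeros → 1
  block 3 = 01001: 2 ones, 3 zeros → 0
  block 4 = 01000: 1 ones, 4 zeros → 0
Decoded = 0100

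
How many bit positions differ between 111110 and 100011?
XOR = 011101, count of 1s = 4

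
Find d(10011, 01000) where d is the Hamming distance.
XOR = 11011, count of 1s = 4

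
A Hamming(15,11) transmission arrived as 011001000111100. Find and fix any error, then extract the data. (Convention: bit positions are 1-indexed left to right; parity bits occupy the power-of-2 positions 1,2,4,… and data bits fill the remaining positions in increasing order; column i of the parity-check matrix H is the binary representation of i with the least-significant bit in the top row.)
Syndrome s = H · r^T (mod 2), r = 011001000111100:
  s[0] = (101010101010101)·(011001000111100) mod 2 = 0+0+1+0+0+0+0+0+0+0+1+0+1+0+0 mod 2 = 1
  s[1] = (011001100110011)·(011001000111100) mod 2 = 0+1+1+0+0+1+0+0+0+1+1+0+0+0+0 mod 2 = 1
  s[2] = (000111100001111)·(011001000111100) mod 2 = 0+0+0+0+0+1+0+0+0+0+0+1+1+0+0 mod 2 = 1
  s[3] = (000000011111111)·(011001000111100) mod 2 = 0+0+0+0+0+0+0+0+0+1+1+1+1+0+0 mod 2 = 0
Syndrome = 1110
Column 7 of H equals this syndrome → error at bit 7 (1-indexed).
Flip bit 7: 011001000111100 → 011001100111100
Extract data bits at positions {3,5,6,7,9,10,11,12,13,14,15}: 10110111100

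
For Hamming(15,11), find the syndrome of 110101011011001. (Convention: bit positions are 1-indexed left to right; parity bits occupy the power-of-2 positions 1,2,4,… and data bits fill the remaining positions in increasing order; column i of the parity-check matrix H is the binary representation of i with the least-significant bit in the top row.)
Syndrome s = H · r^T (mod 2), r = 110101011011001:
  s[0] = (101010101010101)·(110101011011001) mod 2 = 1+0+0+0+0+0+0+0+1+0+1+0+0+0+1 mod 2 = 0
  s[1] = (011001100110011)·(110101011011001) mod 2 = 0+1+0+0+0+1+0+0+0+0+1+0+0+0+1 mod 2 = 0
  s[2] = (000111100001111)·(110101011011001) mod 2 = 0+0+0+1+0+1+0+0+0+0+0+1+0+0+1 mod 2 = 0
  s[3] = (000000011111111)·(110101011011001) mod 2 = 0+0+0+0+0+0+0+1+1+0+1+1+0+0+1 mod 2 = 1
Syndrome = 0001
Non-zero syndrome: error at position 8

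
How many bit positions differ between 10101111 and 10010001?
XOR = 00111110, count of 1s = 5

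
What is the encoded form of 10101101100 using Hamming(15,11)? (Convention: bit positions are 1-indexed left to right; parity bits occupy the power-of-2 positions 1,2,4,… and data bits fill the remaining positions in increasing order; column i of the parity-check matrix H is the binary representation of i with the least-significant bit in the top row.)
Codeword c = d · G (mod 2), d = 10101101100:
  c[0] = d·G[:,0] = (10101101100)·(11011010101) mod 2 = 1+0+0+0+1+0+0+0+1+0+0 mod 2 = 1
  c[1] = d·G[:,1] = (10101101100)·(10110110011) mod 2 = 1+0+1+0+0+1+0+0+0+0+0 mod 2 = 1
  c[2] = d·G[:,2] = (10101101100)·(10000000000) mod 2 = 1+0+0+0+0+0+0+0+0+0+0 mod 2 = 1
  c[3] = d·G[:,3] = (10101101100)·(01110001111) mod 2 = 0+0+1+0+0+0+0+1+1+0+0 mod 2 = 1
  c[4] = d·G[:,4] = (10101101100)·(01000000000) mod 2 = 0+0+0+0+0+0+0+0+0+0+0 mod 2 = 0
  c[5] = d·G[:,5] = (10101101100)·(00100000000) mod 2 = 0+0+1+0+0+0+0+0+0+0+0 mod 2 = 1
  c[6] = d·G[:,6] = (10101101100)·(00010000000) mod 2 = 0+0+0+0+0+0+0+0+0+0+0 mod 2 = 0
  c[7] = d·G[:,7] = (10101101100)·(00001111111) mod 2 = 0+0+0+0+1+1+0+1+1+0+0 mod 2 = 0
  c[8] = d·G[:,8] = (10101101100)·(00001000000) mod 2 = 0+0+0+0+1+0+0+0+0+0+0 mod 2 = 1
  c[9] = d·G[:,9] = (10101101100)·(00000100000) mod 2 = 0+0+0+0+0+1+0+0+0+0+0 mod 2 = 1
  c[10] = d·G[:,10] = (10101101100)·(00000010000) mod 2 = 0+0+0+0+0+0+0+0+0+0+0 mod 2 = 0
  c[11] = d·G[:,11] = (10101101100)·(00000001000) mod 2 = 0+0+0+0+0+0+0+1+0+0+0 mod 2 = 1
  c[12] = d·G[:,12] = (10101101100)·(00000000100) mod 2 = 0+0+0+0+0+0+0+0+1+0+0 mod 2 = 1
  c[13] = d·G[:,13] = (10101101100)·(00000000010) mod 2 = 0+0+0+0+0+0+0+0+0+0+0 mod 2 = 0
  c[14] = d·G[:,14] = (10101101100)·(00000000001) mod 2 = 0+0+0+0+0+0+0+0+0+0+0 mod 2 = 0
Codeword = 111101001101100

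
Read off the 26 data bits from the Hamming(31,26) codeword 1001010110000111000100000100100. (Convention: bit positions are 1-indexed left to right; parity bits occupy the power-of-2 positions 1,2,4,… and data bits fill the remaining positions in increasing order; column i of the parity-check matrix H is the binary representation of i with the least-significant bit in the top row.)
Parity bits occupy power-of-2 positions; data bits are at positions {3,5,6,7,9,10,11,12,13,14,15,17,18,19,20,21,22,23,24,25,26,27,28,29,30,31} (1-indexed).
Extract: c[3]=0 c[5]=0 c[6]=1 c[7]=0 c[9]=1 c[10]=0 c[11]=0 c[12]=0 c[13]=0 c[14]=1 c[15]=1 c[17]=0 c[18]=0 c[19]=0 c[20]=1 c[21]=0 c[22]=0 c[23]=0 c[24]=0 c[25]=0 c[26]=1 c[27]=0 c[28]=0 c[29]=1 c[30]=0 c[31]=0
Data = 00101000011000100000100100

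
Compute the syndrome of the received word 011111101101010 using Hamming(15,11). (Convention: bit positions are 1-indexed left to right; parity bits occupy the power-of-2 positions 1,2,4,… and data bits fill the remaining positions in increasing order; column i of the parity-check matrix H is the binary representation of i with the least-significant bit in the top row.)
Syndrome s = H · r^T (mod 2), r = 011111101101010:
  s[0] = (101010101010101)·(011111101101010) mod 2 = 0+0+1+0+1+0+1+0+1+0+0+0+0+0+0 mod 2 = 0
  s[1] = (011001100110011)·(011111101101010) mod 2 = 0+1+1+0+0+1+1+0+0+1+0+0+0+1+0 mod 2 = 0
  s[2] = (000111100001111)·(011111101101010) mod 2 = 0+0+0+1+1+1+1+0+0+0+0+1+0+1+0 mod 2 = 0
  s[3] = (000000011111111)·(011111101101010) mod 2 = 0+0+0+0+0+0+0+0+1+1+0+1+0+1+0 mod 2 = 0
Syndrome = 0000
s = 0: no error detected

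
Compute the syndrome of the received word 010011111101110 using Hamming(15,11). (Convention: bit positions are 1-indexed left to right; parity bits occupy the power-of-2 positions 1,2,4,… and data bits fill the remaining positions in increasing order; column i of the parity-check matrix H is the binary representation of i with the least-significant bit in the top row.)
Syndrome s = H · r^T (mod 2), r = 010011111101110:
  s[0] = (101010101010101)·(010011111101110) mod 2 = 0+0+0+0+1+0+1+0+1+0+0+0+1+0+0 mod 2 = 0
  s[1] = (011001100110011)·(010011111101110) mod 2 = 0+1+0+0+0+1+1+0+0+1+0+0+0+1+0 mod 2 = 1
  s[2] = (000111100001111)·(010011111101110) mod 2 = 0+0+0+0+1+1+1+0+0+0+0+1+1+1+0 mod 2 = 0
  s[3] = (000000011111111)·(010011111101110) mod 2 = 0+0+0+0+0+0+0+1+1+1+0+1+1+1+0 mod 2 = 0
Syndrome = 0100
Non-zero syndrome: error at position 2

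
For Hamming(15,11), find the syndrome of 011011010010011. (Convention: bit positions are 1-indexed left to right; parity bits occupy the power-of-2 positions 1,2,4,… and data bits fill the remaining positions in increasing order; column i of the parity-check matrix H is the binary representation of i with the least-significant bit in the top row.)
Syndrome s = H · r^T (mod 2), r = 011011010010011:
  s[0] = (101010101010101)·(011011010010011) mod 2 = 0+0+1+0+1+0+0+0+0+0+1+0+0+0+1 mod 2 = 0
  s[1] = (011001100110011)·(011011010010011) mod 2 = 0+1+1+0+0+1+0+0+0+0+1+0+0+1+1 mod 2 = 0
  s[2] = (000111100001111)·(011011010010011) mod 2 = 0+0+0+0+1+1+0+0+0+0+0+0+0+1+1 mod 2 = 0
  s[3] = (000000011111111)·(011011010010011) mod 2 = 0+0+0+0+0+0+0+1+0+0+1+0+0+1+1 mod 2 = 0
Syndrome = 0000
s = 0: no error detected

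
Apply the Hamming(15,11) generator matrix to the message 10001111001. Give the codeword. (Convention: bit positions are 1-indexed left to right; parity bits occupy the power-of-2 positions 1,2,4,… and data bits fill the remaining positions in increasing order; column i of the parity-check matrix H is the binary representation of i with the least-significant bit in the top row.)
Codeword c = d · G (mod 2), d = 10001111001:
  c[0] = d·G[:,0] = (10001111001)·(11011010101) mod 2 = 1+0+0+0+1+0+1+0+0+0+1 mod 2 = 0
  c[1] = d·G[:,1] = (10001111001)·(10110110011) mod 2 = 1+0+0+0+0+1+1+0+0+0+1 mod 2 = 0
  c[2] = d·G[:,2] = (10001111001)·(10000000000) mod 2 = 1+0+0+0+0+0+0+0+0+0+0 mod 2 = 1
  c[3] = d·G[:,3] = (10001111001)·(01110001111) mod 2 = 0+0+0+0+0+0+0+1+0+0+1 mod 2 = 0
  c[4] = d·G[:,4] = (10001111001)·(01000000000) mod 2 = 0+0+0+0+0+0+0+0+0+0+0 mod 2 = 0
  c[5] = d·G[:,5] = (10001111001)·(00100000000) mod 2 = 0+0+0+0+0+0+0+0+0+0+0 mod 2 = 0
  c[6] = d·G[:,6] = (10001111001)·(00010000000) mod 2 = 0+0+0+0+0+0+0+0+0+0+0 mod 2 = 0
  c[7] = d·G[:,7] = (10001111001)·(00001111111) mod 2 = 0+0+0+0+1+1+1+1+0+0+1 mod 2 = 1
  c[8] = d·G[:,8] = (10001111001)·(00001000000) mod 2 = 0+0+0+0+1+0+0+0+0+0+0 mod 2 = 1
  c[9] = d·G[:,9] = (10001111001)·(00000100000) mod 2 = 0+0+0+0+0+1+0+0+0+0+0 mod 2 = 1
  c[10] = d·G[:,10] = (10001111001)·(00000010000) mod 2 = 0+0+0+0+0+0+1+0+0+0+0 mod 2 = 1
  c[11] = d·G[:,11] = (10001111001)·(00000001000) mod 2 = 0+0+0+0+0+0+0+1+0+0+0 mod 2 = 1
  c[12] = d·G[:,12] = (10001111001)·(00000000100) mod 2 = 0+0+0+0+0+0+0+0+0+0+0 mod 2 = 0
  c[13] = d·G[:,13] = (10001111001)·(00000000010) mod 2 = 0+0+0+0+0+0+0+0+0+0+0 mod 2 = 0
  c[14] = d·G[:,14] = (10001111001)·(00000000001) mod 2 = 0+0+0+0+0+0+0+0+0+0+1 mod 2 = 1
Codeword = 001000011111001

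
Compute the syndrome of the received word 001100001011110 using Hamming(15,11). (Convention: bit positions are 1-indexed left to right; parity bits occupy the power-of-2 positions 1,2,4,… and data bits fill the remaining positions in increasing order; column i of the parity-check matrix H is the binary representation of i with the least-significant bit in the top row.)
Syndrome s = H · r^T (mod 2), r = 001100001011110:
  s[0] = (101010101010101)·(001100001011110) mod 2 = 0+0+1+0+0+0+0+0+1+0+1+0+1+0+0 mod 2 = 0
  s[1] = (011001100110011)·(001100001011110) mod 2 = 0+0+1+0+0+0+0+0+0+0+1+0+0+1+0 mod 2 = 1
  s[2] = (000111100001111)·(001100001011110) mod 2 = 0+0+0+1+0+0+0+0+0+0+0+1+1+1+0 mod 2 = 0
  s[3] = (000000011111111)·(001100001011110) mod 2 = 0+0+0+0+0+0+0+0+1+0+1+1+1+1+0 mod 2 = 1
Syndrome = 0101
Non-zero syndrome: error at position 10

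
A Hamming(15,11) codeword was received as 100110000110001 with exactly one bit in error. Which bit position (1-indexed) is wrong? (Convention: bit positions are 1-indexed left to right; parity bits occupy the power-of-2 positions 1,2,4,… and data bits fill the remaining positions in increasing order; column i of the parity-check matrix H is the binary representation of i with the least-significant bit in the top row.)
Syndrome s = H · r^T (mod 2), r = 100110000110001:
  s[0] = (101010101010101)·(100110000110001) mod 2 = 1+0+0+0+1+0+0+0+0+0+1+0+0+0+1 mod 2 = 0
  s[1] = (011001100110011)·(100110000110001) mod 2 = 0+0+0+0+0+0+0+0+0+1+1+0+0+0+1 mod 2 = 1
  s[2] = (000111100001111)·(100110000110001) mod 2 = 0+0+0+1+1+0+0+0+0+0+0+0+0+0+1 mod 2 = 1
  s[3] = (000000011111111)·(100110000110001) mod 2 = 0+0+0+0+0+0+0+0+0+1+1+0+0+0+1 mod 2 = 1
Syndrome = 0111
Column i of H is the binary representation of i, so the syndrome is the binary index of the flipped bit.
Read s = 0111 with s[0] as LSB: 0·2^0 + 1·2^1 + 1·2^2 + 1·2^3 = 14.
Error is at bit position 14.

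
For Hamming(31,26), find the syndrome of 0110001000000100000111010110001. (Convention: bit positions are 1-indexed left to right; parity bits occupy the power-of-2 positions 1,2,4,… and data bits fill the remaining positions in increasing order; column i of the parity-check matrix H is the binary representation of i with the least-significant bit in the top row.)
Syndrome s = H · r^T (mod 2), r = 0110001000000100000111010110001:
  s[0] = (1010101010101010101010101010101)·(0110001000000100000111010110001) mod 2 = 0+0+1+0+0+0+1+0+0+0+0+0+0+0+0+0+0+0+0+0+1+0+0+0+0+0+1+0+0+0+1 mod 2 = 1
  s[1] = (0110011001100110011001100110011)·(0110001000000100000111010110001) mod 2 = 0+1+1+0+0+0+1+0+0+0+0+0+0+1+0+0+0+0+0+0+0+1+0+0+0+1+1+0+0+0+1 mod 2 = 0
  s[2] = (0001111000011110000111100001111)·(0110001000000100000111010110001) mod 2 = 0+0+0+0+0+0+1+0+0+0+0+0+0+1+0+0+0+0+0+1+1+1+0+0+0+0+0+0+0+0+1 mod 2 = 0
  s[3] = (0000000111111110000000011111111)·(0110001000000100000111010110001) mod 2 = 0+0+0+0+0+0+0+0+0+0+0+0+0+1+0+0+0+0+0+0+0+0+0+1+0+1+1+0+0+0+1 mod 2 = 1
  s[4] = (0000000000000001111111111111111)·(0110001000000100000111010110001) mod 2 = 0+0+0+0+0+0+0+0+0+0+0+0+0+0+0+0+0+0+0+1+1+1+0+1+0+1+1+0+0+0+1 mod 2 = 1
Syndrome = 10011
Non-zero syndrome: error at position 25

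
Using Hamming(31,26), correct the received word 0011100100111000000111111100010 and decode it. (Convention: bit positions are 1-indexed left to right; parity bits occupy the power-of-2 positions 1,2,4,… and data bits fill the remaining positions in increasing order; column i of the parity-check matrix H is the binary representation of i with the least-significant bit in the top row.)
Syndrome s = H · r^T (mod 2), r = 0011100100111000000111111100010:
  s[0] = (1010101010101010101010101010101)·(0011100100111000000111111100010) mod 2 = 0+0+1+0+1+0+0+0+0+0+1+0+1+0+0+0+0+0+0+0+1+0+1+0+1+0+0+0+0+0+0 mod 2 = 1
  s[1] = (0110011001100110011001100110011)·(0011100100111000000111111100010) mod 2 = 0+0+1+0+0+0+0+0+0+0+1+0+0+0+0+0+0+0+0+0+0+1+1+0+0+1+0+0+0+1+0 mod 2 = 0
  s[2] = (0001111000011110000111100001111)·(0011100100111000000111111100010) mod 2 = 0+0+0+1+1+0+0+0+0+0+0+1+1+0+0+0+0+0+0+1+1+1+1+0+0+0+0+0+0+1+0 mod 2 = 1
  s[3] = (0000000111111110000000011111111)·(0011100100111000000111111100010) mod 2 = 0+0+0+0+0+0+0+1+0+0+1+1+1+0+0+0+0+0+0+0+0+0+0+1+1+1+0+0+0+1+0 mod 2 = 0
  s[4] = (0000000000000001111111111111111)·(0011100100111000000111111100010) mod 2 = 0+0+0+0+0+0+0+0+0+0+0+0+0+0+0+0+0+0+0+1+1+1+1+1+1+1+0+0+0+1+0 mod 2 = 0
Syndrome = 10100
Column 5 of H equals this syndrome → error at bit 5 (1-indexed).
Flip bit 5: 0011100100111000000111111100010 → 0011000100111000000111111100010
Extract data bits at positions {3,5,6,7,9,10,11,12,13,14,15,17,18,19,20,21,22,23,24,25,26,27,28,29,30,31}: 10000011100000111111100010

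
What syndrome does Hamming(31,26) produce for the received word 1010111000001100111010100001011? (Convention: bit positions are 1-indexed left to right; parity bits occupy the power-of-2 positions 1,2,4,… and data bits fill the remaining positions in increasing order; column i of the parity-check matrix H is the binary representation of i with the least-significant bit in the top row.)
Syndrome s = H · r^T (mod 2), r = 1010111000001100111010100001011:
  s[0] = (1010101010101010101010101010101)·(1010111000001100111010100001011) mod 2 = 1+0+1+0+1+0+1+0+0+0+0+0+1+0+0+0+1+0+1+0+1+0+1+0+0+0+0+0+0+0+1 mod 2 = 0
  s[1] = (0110011001100110011001100110011)·(1010111000001100111010100001011) mod 2 = 0+0+1+0+0+1+1+0+0+0+0+0+0+1+0+0+0+1+1+0+0+0+1+0+0+0+0+0+0+1+1 mod 2 = 1
  s[2] = (0001111000011110000111100001111)·(1010111000001100111010100001011) mod 2 = 0+0+0+0+1+1+1+0+0+0+0+0+1+1+0+0+0+0+0+0+1+0+1+0+0+0+0+1+0+1+1 mod 2 = 0
  s[3] = (0000000111111110000000011111111)·(1010111000001100111010100001011) mod 2 = 0+0+0+0+0+0+0+0+0+0+0+0+1+1+0+0+0+0+0+0+0+0+0+0+0+0+0+1+0+1+1 mod 2 = 1
  s[4] = (0000000000000001111111111111111)·(1010111000001100111010100001011) mod 2 = 0+0+0+0+0+0+0+0+0+0+0+0+0+0+0+0+1+1+1+0+1+0+1+0+0+0+0+1+0+1+1 mod 2 = 0
Syndrome = 01010
Non-zero syndrome: error at position 10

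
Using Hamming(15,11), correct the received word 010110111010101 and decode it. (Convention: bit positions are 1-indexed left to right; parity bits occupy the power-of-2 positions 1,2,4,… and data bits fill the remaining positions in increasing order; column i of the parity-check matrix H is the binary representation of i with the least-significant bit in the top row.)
Syndrome s = H · r^T (mod 2), r = 010110111010101:
  s[0] = (101010101010101)·(010110111010101) mod 2 = 0+0+0+0+1+0+1+0+1+0+1+0+1+0+1 mod 2 = 0
  s[1] = (011001100110011)·(010110111010101) mod 2 = 0+1+0+0+0+0+1+0+0+0+1+0+0+0+1 mod 2 = 0
  s[2] = (000111100001111)·(010110111010101) mod 2 = 0+0+0+1+1+0+1+0+0+0+0+0+1+0+1 mod 2 = 1
  s[3] = (000000011111111)·(010110111010101) mod 2 = 0+0+0+0+0+0+0+1+1+0+1+0+1+0+1 mod 2 = 1
Syndrome = 0011
Column 12 of H equals this syndrome → error at bit 12 (1-indexed).
Flip bit 12: 010110111010101 → 010110111011101
Extract data bits at positions {3,5,6,7,9,10,11,12,13,14,15}: 01011011101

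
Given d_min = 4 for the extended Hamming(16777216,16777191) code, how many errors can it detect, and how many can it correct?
Detection only: up to d_min − 1 = 3 errors.
Correction: up to ⌊(d_min − 1)/2⌋ = ⌊3/2⌋ = 1 errors.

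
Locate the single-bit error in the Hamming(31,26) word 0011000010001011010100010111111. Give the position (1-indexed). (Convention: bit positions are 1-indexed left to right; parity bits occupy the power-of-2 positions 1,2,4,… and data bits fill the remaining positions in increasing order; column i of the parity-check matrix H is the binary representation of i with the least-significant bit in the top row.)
Syndrome s = H · r^T (mod 2), r = 0011000010001011010100010111111:
  s[0] = (1010101010101010101010101010101)·(0011000010001011010100010111111) mod 2 = 0+0+1+0+0+0+0+0+1+0+0+0+1+0+1+0+0+0+0+0+0+0+0+0+0+0+1+0+1+0+1 mod 2 = 1
  s[1] = (0110011001100110011001100110011)·(0011000010001011010100010111111) mod 2 = 0+0+1+0+0+0+0+0+0+0+0+0+0+0+1+0+0+1+0+0+0+0+0+0+0+1+1+0+0+1+1 mod 2 = 1
  s[2] = (0001111000011110000111100001111)·(0011000010001011010100010111111) mod 2 = 0+0+0+1+0+0+0+0+0+0+0+0+1+0+1+0+0+0+0+1+0+0+0+0+0+0+0+1+1+1+1 mod 2 = 0
  s[3] = (0000000111111110000000011111111)·(0011000010001011010100010111111) mod 2 = 0+0+0+0+0+0+0+0+1+0+0+0+1+0+1+0+0+0+0+0+0+0+0+1+0+1+1+1+1+1+1 mod 2 = 0
  s[4] = (0000000000000001111111111111111)·(0011000010001011010100010111111) mod 2 = 0+0+0+0+0+0+0+0+0+0+0+0+0+0+0+1+0+1+0+1+0+0+0+1+0+1+1+1+1+1+1 mod 2 = 0
Syndrome = 11000
Column i of H is the binary representation of i, so the syndrome is the binary index of the flipped bit.
Read s = 11000 with s[0] as LSB: 1·2^0 + 1·2^1 + 0·2^2 + 0·2^3 + 0·2^4 = 3.
Error is at bit position 3.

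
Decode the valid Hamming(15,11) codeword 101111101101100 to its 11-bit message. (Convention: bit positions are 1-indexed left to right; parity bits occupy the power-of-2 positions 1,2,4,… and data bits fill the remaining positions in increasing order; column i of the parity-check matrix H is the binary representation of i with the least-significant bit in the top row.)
Parity bits occupy power-of-2 positions; data bits are at positions {3,5,6,7,9,10,11,12,13,14,15} (1-indexed).
Extract: c[3]=1 c[5]=1 c[6]=1 c[7]=1 c[9]=1 c[10]=1 c[11]=0 c[12]=1 c[13]=1 c[14]=0 c[15]=0
Data = 11111101100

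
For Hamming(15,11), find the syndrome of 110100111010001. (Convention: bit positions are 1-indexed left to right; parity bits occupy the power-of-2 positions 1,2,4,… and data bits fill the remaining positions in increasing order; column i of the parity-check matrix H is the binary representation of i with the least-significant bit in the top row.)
Syndrome s = H · r^T (mod 2), r = 110100111010001:
  s[0] = (101010101010101)·(110100111010001) mod 2 = 1+0+0+0+0+0+1+0+1+0+1+0+0+0+1 mod 2 = 1
  s[1] = (011001100110011)·(110100111010001) mod 2 = 0+1+0+0+0+0+1+0+0+0+1+0+0+0+1 mod 2 = 0
  s[2] = (000111100001111)·(110100111010001) mod 2 = 0+0+0+1+0+0+1+0+0+0+0+0+0+0+1 mod 2 = 1
  s[3] = (000000011111111)·(110100111010001) mod 2 = 0+0+0+0+0+0+0+1+1+0+1+0+0+0+1 mod 2 = 0
Syndrome = 1010
Non-zero syndrome: error at position 5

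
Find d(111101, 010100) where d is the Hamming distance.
XOR = 101001, count of 1s = 3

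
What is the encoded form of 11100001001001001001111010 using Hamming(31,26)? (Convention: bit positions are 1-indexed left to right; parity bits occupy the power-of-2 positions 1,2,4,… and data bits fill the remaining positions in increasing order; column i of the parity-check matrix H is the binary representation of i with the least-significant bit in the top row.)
Codeword c = d · G (mod 2), d = 11100001001001001001111010:
  c[0] = d·G[:,0] = (11100001001001001001111010)·(11011010101101010101010101) mod 2 = 1+1+0+0+0+0+0+0+0+0+1+0+0+1+0+0+0+0+0+1+0+1+0+0+0+0 mod 2 = 0
  c[1] = d·G[:,1] = (11100001001001001001111010)·(10110110011011001100110011) mod 2 = 1+0+1+0+0+0+0+0+0+0+1+0+0+1+0+0+1+0+0+0+1+1+0+0+1+0 mod 2 = 0
  c[2] = d·G[:,2] = (11100001001001001001111010)·(10000000000000000000000000) mod 2 = 1+0+0+0+0+0+0+0+0+0+0+0+0+0+0+0+0+0+0+0+0+0+0+0+0+0 mod 2 = 1
  c[3] = d·G[:,3] = (11100001001001001001111010)·(01110001111000111100001111) mod 2 = 0+1+1+0+0+0+0+1+0+0+1+0+0+0+0+0+1+0+0+0+0+0+1+0+1+0 mod 2 = 1
  c[4] = d·G[:,4] = (11100001001001001001111010)·(01000000000000000000000000) mod 2 = 0+1+0+0+0+0+0+0+0+0+0+0+0+0+0+0+0+0+0+0+0+0+0+0+0+0 mod 2 = 1
  c[5] = d·G[:,5] = (11100001001001001001111010)·(00100000000000000000000000) mod 2 = 0+0+1+0+0+0+0+0+0+0+0+0+0+0+0+0+0+0+0+0+0+0+0+0+0+0 mod 2 = 1
  c[6] = d·G[:,6] = (11100001001001001001111010)·(00010000000000000000000000) mod 2 = 0+0+0+0+0+0+0+0+0+0+0+0+0+0+0+0+0+0+0+0+0+0+0+0+0+0 mod 2 = 0
  c[7] = d·G[:,7] = (11100001001001001001111010)·(00001111111000000011111111) mod 2 = 0+0+0+0+0+0+0+1+0+0+1+0+0+0+0+0+0+0+0+1+1+1+1+0+1+0 mod 2 = 1
  c[8] = d·G[:,8] = (11100001001001001001111010)·(00001000000000000000000000) mod 2 = 0+0+0+0+0+0+0+0+0+0+0+0+0+0+0+0+0+0+0+0+0+0+0+0+0+0 mod 2 = 0
  c[9] = d·G[:,9] = (11100001001001001001111010)·(00000100000000000000000000) mod 2 = 0+0+0+0+0+0+0+0+0+0+0+0+0+0+0+0+0+0+0+0+0+0+0+0+0+0 mod 2 = 0
  c[10] = d·G[:,10] = (11100001001001001001111010)·(00000010000000000000000000) mod 2 = 0+0+0+0+0+0+0+0+0+0+0+0+0+0+0+0+0+0+0+0+0+0+0+0+0+0 mod 2 = 0
  c[11] = d·G[:,11] = (11100001001001001001111010)·(00000001000000000000000000) mod 2 = 0+0+0+0+0+0+0+1+0+0+0+0+0+0+0+0+0+0+0+0+0+0+0+0+0+0 mod 2 = 1
  c[12] = d·G[:,12] = (11100001001001001001111010)·(00000000100000000000000000) mod 2 = 0+0+0+0+0+0+0+0+0+0+0+0+0+0+0+0+0+0+0+0+0+0+0+0+0+0 mod 2 = 0
  c[13] = d·G[:,13] = (11100001001001001001111010)·(00000000010000000000000000) mod 2 = 0+0+0+0+0+0+0+0+0+0+0+0+0+0+0+0+0+0+0+0+0+0+0+0+0+0 mod 2 = 0
  c[14] = d·G[:,14] = (11100001001001001001111010)·(00000000001000000000000000) mod 2 = 0+0+0+0+0+0+0+0+0+0+1+0+0+0+0+0+0+0+0+0+0+0+0+0+0+0 mod 2 = 1
  c[15] = d·G[:,15] = (11100001001001001001111010)·(00000000000111111111111111) mod 2 = 0+0+0+0+0+0+0+0+0+0+0+0+0+1+0+0+1+0+0+1+1+1+1+0+1+0 mod 2 = 1
  c[16] = d·G[:,16] = (11100001001001001001111010)·(00000000000100000000000000) mod 2 = 0+0+0+0+0+0+0+0+0+0+0+0+0+0+0+0+0+0+0+0+0+0+0+0+0+0 mod 2 = 0
  c[17] = d·G[:,17] = (11100001001001001001111010)·(00000000000010000000000000) mod 2 = 0+0+0+0+0+0+0+0+0+0+0+0+0+0+0+0+0+0+0+0+0+0+0+0+0+0 mod 2 = 0
  c[18] = d·G[:,18] = (11100001001001001001111010)·(00000000000001000000000000) mod 2 = 0+0+0+0+0+0+0+0+0+0+0+0+0+1+0+0+0+0+0+0+0+0+0+0+0+0 mod 2 = 1
  c[19] = d·G[:,19] = (11100001001001001001111010)·(00000000000000100000000000) mod 2 = 0+0+0+0+0+0+0+0+0+0+0+0+0+0+0+0+0+0+0+0+0+0+0+0+0+0 mod 2 = 0
  c[20] = d·G[:,20] = (11100001001001001001111010)·(00000000000000010000000000) mod 2 = 0+0+0+0+0+0+0+0+0+0+0+0+0+0+0+0+0+0+0+0+0+0+0+0+0+0 mod 2 = 0
  c[21] = d·G[:,21] = (11100001001001001001111010)·(00000000000000001000000000) mod 2 = 0+0+0+0+0+0+0+0+0+0+0+0+0+0+0+0+1+0+0+0+0+0+0+0+0+0 mod 2 = 1
  c[22] = d·G[:,22] = (11100001001001001001111010)·(00000000000000000100000000) mod 2 = 0+0+0+0+0+0+0+0+0+0+0+0+0+0+0+0+0+0+0+0+0+0+0+0+0+0 mod 2 = 0
  c[23] = d·G[:,23] = (11100001001001001001111010)·(00000000000000000010000000) mod 2 = 0+0+0+0+0+0+0+0+0+0+0+0+0+0+0+0+0+0+0+0+0+0+0+0+0+0 mod 2 = 0
  c[24] = d·G[:,24] = (11100001001001001001111010)·(00000000000000000001000000) mod 2 = 0+0+0+0+0+0+0+0+0+0+0+0+0+0+0+0+0+0+0+1+0+0+0+0+0+0 mod 2 = 1
  c[25] = d·G[:,25] = (11100001001001001001111010)·(00000000000000000000100000) mod 2 = 0+0+0+0+0+0+0+0+0+0+0+0+0+0+0+0+0+0+0+0+1+0+0+0+0+0 mod 2 = 1
  c[26] = d·G[:,26] = (11100001001001001001111010)·(00000000000000000000010000) mod 2 = 0+0+0+0+0+0+0+0+0+0+0+0+0+0+0+0+0+0+0+0+0+1+0+0+0+0 mod 2 = 1
  c[27] = d·G[:,27] = (11100001001001001001111010)·(00000000000000000000001000) mod 2 = 0+0+0+0+0+0+0+0+0+0+0+0+0+0+0+0+0+0+0+0+0+0+1+0+0+0 mod 2 = 1
  c[28] = d·G[:,28] = (11100001001001001001111010)·(00000000000000000000000100) mod 2 = 0+0+0+0+0+0+0+0+0+0+0+0+0+0+0+0+0+0+0+0+0+0+0+0+0+0 mod 2 = 0
  c[29] = d·G[:,29] = (11100001001001001001111010)·(00000000000000000000000010) mod 2 = 0+0+0+0+0+0+0+0+0+0+0+0+0+0+0+0+0+0+0+0+0+0+0+0+1+0 mod 2 = 1
  c[30] = d·G[:,30] = (11100001001001001001111010)·(00000000000000000000000001) mod 2 = 0+0+0+0+0+0+0+0+0+0+0+0+0+0+0+0+0+0+0+0+0+0+0+0+0+0 mod 2 = 0
Codeword = 0011110100010011001001001111010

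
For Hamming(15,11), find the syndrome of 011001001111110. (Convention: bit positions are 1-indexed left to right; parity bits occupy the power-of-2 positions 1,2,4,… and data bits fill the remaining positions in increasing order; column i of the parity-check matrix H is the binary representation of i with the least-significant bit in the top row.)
Syndrome s = H · r^T (mod 2), r = 011001001111110:
  s[0] = (101010101010101)·(011001001111110) mod 2 = 0+0+1+0+0+0+0+0+1+0+1+0+1+0+0 mod 2 = 0
  s[1] = (011001100110011)·(011001001111110) mod 2 = 0+1+1+0+0+1+0+0+0+1+1+0+0+1+0 mod 2 = 0
  s[2] = (000111100001111)·(011001001111110) mod 2 = 0+0+0+0+0+1+0+0+0+0+0+1+1+1+0 mod 2 = 0
  s[3] = (000000011111111)·(011001001111110) mod 2 = 0+0+0+0+0+0+0+0+1+1+1+1+1+1+0 mod 2 = 0
Syndrome = 0000
s = 0: no error detected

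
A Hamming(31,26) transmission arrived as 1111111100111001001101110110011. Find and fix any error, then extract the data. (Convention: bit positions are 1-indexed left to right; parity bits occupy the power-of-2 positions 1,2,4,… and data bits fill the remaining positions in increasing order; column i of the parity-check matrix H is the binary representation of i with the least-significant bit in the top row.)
Syndrome s = H · r^T (mod 2), r = 1111111100111001001101110110011:
  s[0] = (1010101010101010101010101010101)·(1111111100111001001101110110011) mod 2 = 1+0+1+0+1+0+1+0+0+0+1+0+1+0+0+0+0+0+1+0+0+0+1+0+0+0+1+0+0+0+1 mod 2 = 0
  s[1] = (0110011001100110011001100110011)·(1111111100111001001101110110011) mod 2 = 0+1+1+0+0+1+1+0+0+0+1+0+0+0+0+0+0+0+1+0+0+1+1+0+0+1+1+0+0+1+1 mod 2 = 0
  s[2] = (0001111000011110000111100001111)·(1111111100111001001101110110011) mod 2 = 0+0+0+1+1+1+1+0+0+0+0+1+1+0+0+0+0+0+0+1+0+1+1+0+0+0+0+0+0+1+1 mod 2 = 1
  s[3] = (0000000111111110000000011111111)·(1111111100111001001101110110011) mod 2 = 0+0+0+0+0+0+0+1+0+0+1+1+1+0+0+0+0+0+0+0+0+0+0+1+0+1+1+0+0+1+1 mod 2 = 1
  s[4] = (0000000000000001111111111111111)·(1111111100111001001101110110011) mod 2 = 0+0+0+0+0+0+0+0+0+0+0+0+0+0+0+1+0+0+1+1+0+1+1+1+0+1+1+0+0+1+1 mod 2 = 0
Syndrome = 00110
Column 12 of H equals this syndrome → error at bit 12 (1-indexed).
Flip bit 12: 1111111100111001001101110110011 → 1111111100101001001101110110011
Extract data bits at positions {3,5,6,7,9,10,11,12,13,14,15,17,18,19,20,21,22,23,24,25,26,27,28,29,30,31}: 11110010100001101110110011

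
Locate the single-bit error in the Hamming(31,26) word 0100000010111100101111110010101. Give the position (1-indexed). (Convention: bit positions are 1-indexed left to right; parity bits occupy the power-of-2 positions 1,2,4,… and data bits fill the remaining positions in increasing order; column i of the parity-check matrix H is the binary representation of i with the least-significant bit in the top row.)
Syndrome s = H · r^T (mod 2), r = 0100000010111100101111110010101:
  s[0] = (1010101010101010101010101010101)·(0100000010111100101111110010101) mod 2 = 0+0+0+0+0+0+0+0+1+0+1+0+1+0+0+0+1+0+1+0+1+0+1+0+0+0+1+0+1+0+1 mod 2 = 0
  s[1] = (0110011001100110011001100110011)·(0100000010111100101111110010101) mod 2 = 0+1+0+0+0+0+0+0+0+0+1+0+0+1+0+0+0+0+1+0+0+1+1+0+0+0+1+0+0+0+1 mod 2 = 0
  s[2] = (0001111000011110000111100001111)·(0100000010111100101111110010101) mod 2 = 0+0+0+0+0+0+0+0+0+0+0+1+1+1+0+0+0+0+0+1+1+1+1+0+0+0+0+0+1+0+1 mod 2 = 1
  s[3] = (0000000111111110000000011111111)·(0100000010111100101111110010101) mod 2 = 0+0+0+0+0+0+0+0+1+0+1+1+1+1+0+0+0+0+0+0+0+0+0+1+0+0+1+0+1+0+1 mod 2 = 1
  s[4] = (0000000000000001111111111111111)·(0100000010111100101111110010101) mod 2 = 0+0+0+0+0+0+0+0+0+0+0+0+0+0+0+0+1+0+1+1+1+1+1+1+0+0+1+0+1+0+1 mod 2 = 0
Syndrome = 00110
Column i of H is the binary representation of i, so the syndrome is the binary index of the flipped bit.
Read s = 00110 with s[0] as LSB: 0·2^0 + 0·2^1 + 1·2^2 + 1·2^3 + 0·2^4 = 12.
Error is at bit position 12.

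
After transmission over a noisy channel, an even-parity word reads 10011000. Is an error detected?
Sum of received bits: 1+0+0+1+1+0+0+0 = 3; 3 mod 2 = 1. Result is 1 ≠ 0 → error detected.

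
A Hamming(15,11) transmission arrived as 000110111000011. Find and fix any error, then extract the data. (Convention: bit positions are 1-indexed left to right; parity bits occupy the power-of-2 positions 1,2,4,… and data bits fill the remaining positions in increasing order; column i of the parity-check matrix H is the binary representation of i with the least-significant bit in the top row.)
Syndrome s = H · r^T (mod 2), r = 000110111000011:
  s[0] = (101010101010101)·(000110111000011) mod 2 = 0+0+0+0+1+0+1+0+1+0+0+0+0+0+1 mod 2 = 0
  s[1] = (011001100110011)·(000110111000011) mod 2 = 0+0+0+0+0+0+1+0+0+0+0+0+0+1+1 mod 2 = 1
  s[2] = (000111100001111)·(000110111000011) mod 2 = 0+0+0+1+1+0+1+0+0+0+0+0+0+1+1 mod 2 = 1
  s[3] = (000000011111111)·(000110111000011) mod 2 = 0+0+0+0+0+0+0+1+1+0+0+0+0+1+1 mod 2 = 0
Syndrome = 0110
Column 6 of H equals this syndrome → error at bit 6 (1-indexed).
Flip bit 6: 000110111000011 → 000111111000011
Extract data bits at positions {3,5,6,7,9,10,11,12,13,14,15}: 01111000011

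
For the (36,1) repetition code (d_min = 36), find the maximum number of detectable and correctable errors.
Detection only: up to d_min − 1 = 35 errors.
Correction: up to ⌊(d_min − 1)/2⌋ = ⌊35/2⌋ = 17 errors.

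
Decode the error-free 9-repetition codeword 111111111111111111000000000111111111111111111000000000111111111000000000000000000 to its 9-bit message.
Split into 9-bit blocks: 111111111 111111111 000000000 111111111 111111111 000000000 111111111 000000000 000000000
Data = 110110100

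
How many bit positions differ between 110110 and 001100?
XOR = 111010, count of 1s = 4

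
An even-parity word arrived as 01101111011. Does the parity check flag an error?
Sum of received bits: 0+1+1+0+1+1+1+1+0+1+1 = 8; 8 mod 2 = 0. Result is 0 → no error detected.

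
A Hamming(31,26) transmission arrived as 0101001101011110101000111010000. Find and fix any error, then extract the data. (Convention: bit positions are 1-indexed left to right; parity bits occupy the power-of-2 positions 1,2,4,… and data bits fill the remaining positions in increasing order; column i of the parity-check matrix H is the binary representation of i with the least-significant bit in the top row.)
Syndrome s = H · r^T (mod 2), r = 0101001101011110101000111010000:
  s[0] = (1010101010101010101010101010101)·(0101001101011110101000111010000) mod 2 = 0+0+0+0+0+0+1+0+0+0+0+0+1+0+1+0+1+0+1+0+0+0+1+0+1+0+1+0+0+0+0 mod 2 = 0
  s[1] = (0110011001100110011001100110011)·(0101001101011110101000111010000) mod 2 = 0+1+0+0+0+0+1+0+0+1+0+0+0+1+1+0+0+0+1+0+0+0+1+0+0+0+1+0+0+0+0 mod 2 = 0
  s[2] = (0001111000011110000111100001111)·(0101001101011110101000111010000) mod 2 = 0+0+0+1+0+0+1+0+0+0+0+1+1+1+1+0+0+0+0+0+0+0+1+0+0+0+0+0+0+0+0 mod 2 = 1
  s[3] = (0000000111111110000000011111111)·(0101001101011110101000111010000) mod 2 = 0+0+0+0+0+0+0+1+0+1+0+1+1+1+1+0+0+0+0+0+0+0+0+1+1+0+1+0+0+0+0 mod 2 = 1
  s[4] = (0000000000000001111111111111111)·(0101001101011110101000111010000) mod 2 = 0+0+0+0+0+0+0+0+0+0+0+0+0+0+0+0+1+0+1+0+0+0+1+1+1+0+1+0+0+0+0 mod 2 = 0
Syndrome = 00110
Column 12 of H equals this syndrome → error at bit 12 (1-indexed).
Flip bit 12: 0101001101011110101000111010000 → 0101001101001110101000111010000
Extract data bits at positions {3,5,6,7,9,10,11,12,13,14,15,17,18,19,20,21,22,23,24,25,26,27,28,29,30,31}: 00010100111101000111010000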